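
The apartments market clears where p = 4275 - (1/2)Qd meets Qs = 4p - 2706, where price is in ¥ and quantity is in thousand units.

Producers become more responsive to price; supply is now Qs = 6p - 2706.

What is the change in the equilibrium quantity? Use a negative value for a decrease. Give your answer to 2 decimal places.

Original equilibrium: 8550 - 2p = 4p - 2706 gives 11256 = 6p, so p = 1876 and Q = 4798.
With the change applied: demand Qd = 8550 - 2p, supply Qs = 6p - 2706.
New equilibrium: 8550 - 2p = 6p - 2706 ⇒ 11256 = 8p ⇒ p = 1407, Q = 5736.
ΔQ = 5736 − 4798 = +938.00.

+938.00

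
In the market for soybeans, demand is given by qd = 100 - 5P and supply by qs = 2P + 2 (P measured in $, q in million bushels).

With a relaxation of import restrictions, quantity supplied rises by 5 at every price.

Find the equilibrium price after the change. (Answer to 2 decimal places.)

13.29

Initially, 100 - 5P = 2P + 2, so 98 = 7P and P = 14, q = 30.
With the change applied: demand qd = 100 - 5P, supply qs = 2P + 7.
New equilibrium: 100 - 5P = 2P + 7 ⇒ 93 = 7P ⇒ P = 93/7 ≈ 13.2857, q = 235/7 ≈ 33.5714.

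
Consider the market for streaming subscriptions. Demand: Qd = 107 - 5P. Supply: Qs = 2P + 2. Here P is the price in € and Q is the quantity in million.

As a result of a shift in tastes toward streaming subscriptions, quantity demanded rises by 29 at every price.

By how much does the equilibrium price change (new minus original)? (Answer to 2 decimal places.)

Solve the original market: 107 - 5P = 2P + 2, hence P = 15 and Q = 32.
The new curves are Qd = 136 - 5P (demand) and Qs = 2P + 2 (supply).
Equate the new curves: 136 - 5P = 2P + 2, giving 134 = 7P, P = 134/7 ≈ 19.1429, Q = 282/7 ≈ 40.2857.
ΔP = 19.1429 − 15 = +4.14.

+4.14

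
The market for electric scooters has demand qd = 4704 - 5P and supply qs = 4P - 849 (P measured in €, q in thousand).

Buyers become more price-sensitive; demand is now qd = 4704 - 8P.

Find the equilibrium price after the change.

Solve the original market: 4704 - 5P = 4P - 849, hence P = 617 and q = 1619.
The shock moves the curves to qd = 4704 - 8P and qs = 4P - 849.
Clearing the new market: 4704 - 8P = 4P - 849, so P = 462.75 and q = 1002.

462.75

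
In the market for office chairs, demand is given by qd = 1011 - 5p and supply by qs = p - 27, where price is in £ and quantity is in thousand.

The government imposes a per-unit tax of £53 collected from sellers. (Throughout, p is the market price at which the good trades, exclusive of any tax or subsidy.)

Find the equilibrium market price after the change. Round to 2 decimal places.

181.83

Initially, 1011 - 5p = p - 27, so 1038 = 6p and p = 173, q = 146.
Since sellers keep the price net of the tax, the effective supply curve becomes qs = p - 80.
Setting them equal: 1011 - 5p = p - 80 → 1091 = 6p, so p = 1091/6 ≈ 181.8333 and q = 611/6 ≈ 101.8333.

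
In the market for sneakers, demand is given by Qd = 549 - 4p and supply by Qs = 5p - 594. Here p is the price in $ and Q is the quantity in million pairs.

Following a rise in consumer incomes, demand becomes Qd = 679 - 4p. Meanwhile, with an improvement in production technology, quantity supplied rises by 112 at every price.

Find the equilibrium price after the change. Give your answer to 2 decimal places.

129.00

Solve the original market: 549 - 4p = 5p - 594, hence p = 127 and Q = 41.
With the change applied: demand Qd = 679 - 4p, supply Qs = 5p - 482.
Clearing the new market: 679 - 4p = 5p - 482, so p = 129 and Q = 163.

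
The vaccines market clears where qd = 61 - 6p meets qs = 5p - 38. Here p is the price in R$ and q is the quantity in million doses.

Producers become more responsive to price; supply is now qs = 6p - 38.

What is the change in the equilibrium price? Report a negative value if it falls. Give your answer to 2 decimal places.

-0.75

Solve the original market: 61 - 6p = 5p - 38, hence p = 9 and q = 7.
With the change applied: demand qd = 61 - 6p, supply qs = 6p - 38.
New equilibrium: 61 - 6p = 6p - 38 ⇒ 99 = 12p ⇒ p = 8.25, q = 11.5.
Δp = 8.25 − 9 = -0.75.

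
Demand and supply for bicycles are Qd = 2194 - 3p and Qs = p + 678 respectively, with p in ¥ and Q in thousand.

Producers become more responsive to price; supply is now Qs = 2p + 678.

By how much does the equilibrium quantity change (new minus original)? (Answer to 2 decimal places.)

Original equilibrium: 2194 - 3p = p + 678 gives 1516 = 4p, so p = 379 and Q = 1057.
The shock moves the curves to Qd = 2194 - 3p and Qs = 2p + 678.
New equilibrium: 2194 - 3p = 2p + 678 ⇒ 1516 = 5p ⇒ p = 303.2, Q = 1284.4.
ΔQ = 1284.4 − 1057 = +227.40.

+227.40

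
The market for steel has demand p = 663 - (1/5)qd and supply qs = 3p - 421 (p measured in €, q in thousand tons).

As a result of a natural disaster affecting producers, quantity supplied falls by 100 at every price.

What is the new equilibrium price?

479.5

Before the shock: 3315 - 5p = 3p - 421 ⇒ 3736 = 8p ⇒ p = 467, q = 980.
With the change applied: demand qd = 3315 - 5p, supply qs = 3p - 521.
Equate the new curves: 3315 - 5p = 3p - 521, giving 3836 = 8p, p = 479.5, q = 917.5.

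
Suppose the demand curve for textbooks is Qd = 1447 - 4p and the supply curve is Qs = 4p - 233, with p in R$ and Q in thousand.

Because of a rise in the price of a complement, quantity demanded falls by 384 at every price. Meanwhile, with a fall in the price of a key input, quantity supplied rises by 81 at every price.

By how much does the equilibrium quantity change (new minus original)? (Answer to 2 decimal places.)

Before the shock: 1447 - 4p = 4p - 233 ⇒ 1680 = 8p ⇒ p = 210, Q = 607.
After the shift, demand is Qd = 1063 - 4p and supply is Qs = 4p - 152.
New equilibrium: 1063 - 4p = 4p - 152 ⇒ 1215 = 8p ⇒ p = 151.875, Q = 455.5.
ΔQ = 455.5 − 607 = -151.50.

-151.50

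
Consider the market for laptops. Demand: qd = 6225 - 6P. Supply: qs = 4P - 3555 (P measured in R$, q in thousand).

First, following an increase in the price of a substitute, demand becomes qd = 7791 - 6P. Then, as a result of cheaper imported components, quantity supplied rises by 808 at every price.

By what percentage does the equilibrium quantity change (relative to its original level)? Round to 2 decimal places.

+311.26

Solve the original market: 6225 - 6P = 4P - 3555, hence P = 978 and q = 357.
The new curves are qd = 7791 - 6P (demand) and qs = 4P - 2747 (supply).
Clearing the new market: 7791 - 6P = 4P - 2747, so P = 1053.8 and q = 1468.2.
%Δq = (1468.2 − 357) / 357 × 100 = +311.26%.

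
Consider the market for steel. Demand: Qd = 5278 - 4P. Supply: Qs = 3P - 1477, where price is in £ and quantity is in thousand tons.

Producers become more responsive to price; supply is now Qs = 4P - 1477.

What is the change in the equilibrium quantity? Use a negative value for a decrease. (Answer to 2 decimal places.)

+482.50

Before the shock: 5278 - 4P = 3P - 1477 ⇒ 6755 = 7P ⇒ P = 965, Q = 1418.
With the change applied: demand Qd = 5278 - 4P, supply Qs = 4P - 1477.
Clearing the new market: 5278 - 4P = 4P - 1477, so P = 844.375 and Q = 1900.5.
ΔQ = 1900.5 − 1418 = +482.50.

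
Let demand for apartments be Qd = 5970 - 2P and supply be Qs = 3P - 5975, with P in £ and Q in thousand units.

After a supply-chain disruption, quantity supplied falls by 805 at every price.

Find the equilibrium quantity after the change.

870

Initially, 5970 - 2P = 3P - 5975, so 11945 = 5P and P = 2389, Q = 1192.
The shock moves the curves to Qd = 5970 - 2P and Qs = 3P - 6780.
Equate the new curves: 5970 - 2P = 3P - 6780, giving 12750 = 5P, P = 2550, Q = 870.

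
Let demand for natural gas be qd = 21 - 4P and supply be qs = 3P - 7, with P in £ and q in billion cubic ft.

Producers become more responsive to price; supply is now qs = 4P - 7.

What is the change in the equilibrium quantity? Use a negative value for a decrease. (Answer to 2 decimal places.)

Initially, 21 - 4P = 3P - 7, so 28 = 7P and P = 4, q = 5.
The new curves are qd = 21 - 4P (demand) and qs = 4P - 7 (supply).
Setting them equal: 21 - 4P = 4P - 7 → 28 = 8P, so P = 3.5 and q = 7.
Δq = 7 − 5 = +2.00.

+2.00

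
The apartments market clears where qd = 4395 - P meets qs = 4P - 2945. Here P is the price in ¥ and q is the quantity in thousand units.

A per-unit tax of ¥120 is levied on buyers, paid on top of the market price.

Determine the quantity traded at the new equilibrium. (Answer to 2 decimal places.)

2831.00

Original equilibrium: 4395 - P = 4P - 2945 gives 7340 = 5P, so P = 1468 and q = 2927.
Since buyers pay the price plus the tax, the effective demand curve becomes qd = 4275 - P.
Setting them equal: 4275 - P = 4P - 2945 → 7220 = 5P, so P = 1444 and q = 2831.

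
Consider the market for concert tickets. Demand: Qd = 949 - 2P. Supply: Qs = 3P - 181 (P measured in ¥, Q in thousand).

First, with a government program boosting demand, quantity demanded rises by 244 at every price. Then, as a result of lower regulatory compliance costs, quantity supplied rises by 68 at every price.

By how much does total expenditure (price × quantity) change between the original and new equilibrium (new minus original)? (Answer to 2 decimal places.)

+62838.72

Solve the original market: 949 - 2P = 3P - 181, hence P = 226 and Q = 497.
After the shift, demand is Qd = 1193 - 2P and supply is Qs = 3P - 113.
Clearing the new market: 1193 - 2P = 3P - 113, so P = 261.2 and Q = 670.6.
Expenditure moves from 226×497 = 112322 to 261.2×670.6 = 175160.72; change = +62838.72.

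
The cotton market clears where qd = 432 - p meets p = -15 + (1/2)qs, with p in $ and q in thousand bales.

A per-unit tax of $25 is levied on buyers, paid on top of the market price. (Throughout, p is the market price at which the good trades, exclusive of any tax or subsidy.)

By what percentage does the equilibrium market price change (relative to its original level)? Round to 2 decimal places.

Before the shock: 432 - p = 2p + 30 ⇒ 402 = 3p ⇒ p = 134, q = 298.
Since buyers pay the price plus the tax, the effective demand curve becomes qd = 407 - p.
Setting them equal: 407 - p = 2p + 30 → 377 = 3p, so p = 377/3 ≈ 125.6667 and q = 844/3 ≈ 281.3333.
%Δp = (125.6667 − 134) / 134 × 100 = -6.22%.

-6.22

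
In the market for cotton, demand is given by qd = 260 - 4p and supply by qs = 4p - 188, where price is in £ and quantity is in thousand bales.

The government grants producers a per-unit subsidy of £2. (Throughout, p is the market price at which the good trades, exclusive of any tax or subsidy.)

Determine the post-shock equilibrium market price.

55

Original equilibrium: 260 - 4p = 4p - 188 gives 448 = 8p, so p = 56 and q = 36.
Since sellers receive the price plus the subsidy, the effective supply curve becomes qs = 4p - 180.
New equilibrium: 260 - 4p = 4p - 180 ⇒ 440 = 8p ⇒ p = 55, q = 40.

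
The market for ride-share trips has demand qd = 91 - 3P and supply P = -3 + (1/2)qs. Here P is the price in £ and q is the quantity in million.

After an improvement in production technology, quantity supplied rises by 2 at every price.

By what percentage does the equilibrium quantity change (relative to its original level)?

+3

Solve the original market: 91 - 3P = 2P + 6, hence P = 17 and q = 40.
The new curves are qd = 91 - 3P (demand) and qs = 2P + 8 (supply).
Setting them equal: 91 - 3P = 2P + 8 → 83 = 5P, so P = 16.6 and q = 41.2.
%Δq = (41.2 − 40) / 40 × 100 = +3%.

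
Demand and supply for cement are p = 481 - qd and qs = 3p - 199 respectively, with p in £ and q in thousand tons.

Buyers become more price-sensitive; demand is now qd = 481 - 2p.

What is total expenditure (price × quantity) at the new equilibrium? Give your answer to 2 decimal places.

28424.00

Initially, 481 - p = 3p - 199, so 680 = 4p and p = 170, q = 311.
With the change applied: demand qd = 481 - 2p, supply qs = 3p - 199.
New equilibrium: 481 - 2p = 3p - 199 ⇒ 680 = 5p ⇒ p = 136, q = 209.
New expenditure = 136 × 209 = 28424.00.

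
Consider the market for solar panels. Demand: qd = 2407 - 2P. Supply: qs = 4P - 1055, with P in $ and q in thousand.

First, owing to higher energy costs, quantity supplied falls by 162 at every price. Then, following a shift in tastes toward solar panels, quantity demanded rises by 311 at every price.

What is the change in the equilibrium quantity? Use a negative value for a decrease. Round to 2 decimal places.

Before the shock: 2407 - 2P = 4P - 1055 ⇒ 3462 = 6P ⇒ P = 577, q = 1253.
With the change applied: demand qd = 2718 - 2P, supply qs = 4P - 1217.
Setting them equal: 2718 - 2P = 4P - 1217 → 3935 = 6P, so P = 3935/6 ≈ 655.8333 and q = 4219/3 ≈ 1406.3333.
Δq = 1406.3333 − 1253 = +153.33.

+153.33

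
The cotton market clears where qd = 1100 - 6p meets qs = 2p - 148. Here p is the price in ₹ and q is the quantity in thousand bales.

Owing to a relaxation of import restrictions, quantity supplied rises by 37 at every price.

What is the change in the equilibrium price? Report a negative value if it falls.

Initially, 1100 - 6p = 2p - 148, so 1248 = 8p and p = 156, q = 164.
With the change applied: demand qd = 1100 - 6p, supply qs = 2p - 111.
Clearing the new market: 1100 - 6p = 2p - 111, so p = 151.375 and q = 191.75.
Δp = 151.375 − 156 = -4.625.

-4.625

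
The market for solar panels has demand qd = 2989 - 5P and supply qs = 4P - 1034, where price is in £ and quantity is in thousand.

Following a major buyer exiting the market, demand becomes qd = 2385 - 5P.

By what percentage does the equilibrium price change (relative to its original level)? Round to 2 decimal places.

Solve the original market: 2989 - 5P = 4P - 1034, hence P = 447 and q = 754.
After the shift, demand is qd = 2385 - 5P and supply is qs = 4P - 1034.
New equilibrium: 2385 - 5P = 4P - 1034 ⇒ 3419 = 9P ⇒ P = 3419/9 ≈ 379.8889, q = 4370/9 ≈ 485.5556.
%ΔP = (379.8889 − 447) / 447 × 100 = -15.01%.

-15.01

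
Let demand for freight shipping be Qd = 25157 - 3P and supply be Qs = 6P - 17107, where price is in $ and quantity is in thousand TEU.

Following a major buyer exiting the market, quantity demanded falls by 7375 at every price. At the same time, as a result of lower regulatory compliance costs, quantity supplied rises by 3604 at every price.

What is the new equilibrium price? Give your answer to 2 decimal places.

Before the shock: 25157 - 3P = 6P - 17107 ⇒ 42264 = 9P ⇒ P = 4696, Q = 11069.
The shock moves the curves to Qd = 17782 - 3P and Qs = 6P - 13503.
Equate the new curves: 17782 - 3P = 6P - 13503, giving 31285 = 9P, P = 31285/9 ≈ 3476.1111, Q = 22061/3 ≈ 7353.6667.

3476.11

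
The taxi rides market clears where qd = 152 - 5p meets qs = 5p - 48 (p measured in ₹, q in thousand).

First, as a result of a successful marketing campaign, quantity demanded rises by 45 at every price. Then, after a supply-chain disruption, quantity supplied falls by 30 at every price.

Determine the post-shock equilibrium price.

27.5

Original equilibrium: 152 - 5p = 5p - 48 gives 200 = 10p, so p = 20 and q = 52.
After the shift, demand is qd = 197 - 5p and supply is qs = 5p - 78.
New equilibrium: 197 - 5p = 5p - 78 ⇒ 275 = 10p ⇒ p = 27.5, q = 59.5.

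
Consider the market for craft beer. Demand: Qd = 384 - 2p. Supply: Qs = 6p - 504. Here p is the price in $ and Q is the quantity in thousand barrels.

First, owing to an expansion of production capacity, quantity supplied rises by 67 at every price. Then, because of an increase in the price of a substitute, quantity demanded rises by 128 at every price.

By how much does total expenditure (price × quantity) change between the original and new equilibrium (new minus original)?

Initially, 384 - 2p = 6p - 504, so 888 = 8p and p = 111, Q = 162.
After the shift, demand is Qd = 512 - 2p and supply is Qs = 6p - 437.
Equate the new curves: 512 - 2p = 6p - 437, giving 949 = 8p, p = 118.625, Q = 274.75.
Expenditure moves from 111×162 = 17982 to 118.625×274.75 = 32592.21875; change = +14610.21875.

+14610.21875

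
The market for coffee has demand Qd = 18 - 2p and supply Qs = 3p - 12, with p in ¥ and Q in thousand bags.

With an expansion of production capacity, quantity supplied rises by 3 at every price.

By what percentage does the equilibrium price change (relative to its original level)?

Initially, 18 - 2p = 3p - 12, so 30 = 5p and p = 6, Q = 6.
With the change applied: demand Qd = 18 - 2p, supply Qs = 3p - 9.
Equate the new curves: 18 - 2p = 3p - 9, giving 27 = 5p, p = 5.4, Q = 7.2.
%Δp = (5.4 − 6) / 6 × 100 = -10%.

-10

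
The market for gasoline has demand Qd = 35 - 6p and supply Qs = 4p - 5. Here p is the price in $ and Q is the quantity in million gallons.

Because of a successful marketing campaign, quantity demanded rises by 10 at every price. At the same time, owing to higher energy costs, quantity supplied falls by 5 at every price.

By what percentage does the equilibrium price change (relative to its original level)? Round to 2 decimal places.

+37.50

Original equilibrium: 35 - 6p = 4p - 5 gives 40 = 10p, so p = 4 and Q = 11.
After the shift, demand is Qd = 45 - 6p and supply is Qs = 4p - 10.
Equate the new curves: 45 - 6p = 4p - 10, giving 55 = 10p, p = 5.5, Q = 12.
%Δp = (5.5 − 4) / 4 × 100 = +37.50%.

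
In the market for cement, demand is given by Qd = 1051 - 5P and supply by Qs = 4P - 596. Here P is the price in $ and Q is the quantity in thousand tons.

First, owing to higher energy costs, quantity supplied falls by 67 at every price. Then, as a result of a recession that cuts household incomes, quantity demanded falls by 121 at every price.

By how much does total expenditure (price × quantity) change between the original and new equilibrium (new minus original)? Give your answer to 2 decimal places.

-16923.00

Before the shock: 1051 - 5P = 4P - 596 ⇒ 1647 = 9P ⇒ P = 183, Q = 136.
The new curves are Qd = 930 - 5P (demand) and Qs = 4P - 663 (supply).
Equate the new curves: 930 - 5P = 4P - 663, giving 1593 = 9P, P = 177, Q = 45.
Expenditure moves from 183×136 = 24888 to 177×45 = 7965; change = -16923.00.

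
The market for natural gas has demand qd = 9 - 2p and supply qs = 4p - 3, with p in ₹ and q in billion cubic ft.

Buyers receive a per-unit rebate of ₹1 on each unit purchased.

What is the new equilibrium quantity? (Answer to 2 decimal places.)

Before the shock: 9 - 2p = 4p - 3 ⇒ 12 = 6p ⇒ p = 2, q = 5.
Since buyers' out-of-pocket price is the market price minus the rebate, the effective demand curve becomes qd = 11 - 2p.
Setting them equal: 11 - 2p = 4p - 3 → 14 = 6p, so p = 7/3 ≈ 2.3333 and q = 19/3 ≈ 6.3333.

6.33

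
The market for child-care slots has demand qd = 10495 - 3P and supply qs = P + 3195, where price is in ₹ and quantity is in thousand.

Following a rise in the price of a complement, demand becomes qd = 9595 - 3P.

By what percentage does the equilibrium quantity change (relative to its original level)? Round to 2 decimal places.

Initially, 10495 - 3P = P + 3195, so 7300 = 4P and P = 1825, q = 5020.
The new curves are qd = 9595 - 3P (demand) and qs = P + 3195 (supply).
Clearing the new market: 9595 - 3P = P + 3195, so P = 1600 and q = 4795.
%Δq = (4795 − 5020) / 5020 × 100 = -4.48%.

-4.48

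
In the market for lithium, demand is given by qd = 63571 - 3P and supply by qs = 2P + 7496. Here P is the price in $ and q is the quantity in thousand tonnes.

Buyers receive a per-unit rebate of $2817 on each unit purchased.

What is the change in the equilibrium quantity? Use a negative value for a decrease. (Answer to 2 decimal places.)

+3380.40

Before the shock: 63571 - 3P = 2P + 7496 ⇒ 56075 = 5P ⇒ P = 11215, q = 29926.
Since buyers' out-of-pocket price is the market price minus the rebate, the effective demand curve becomes qd = 72022 - 3P.
Equate the new curves: 72022 - 3P = 2P + 7496, giving 64526 = 5P, P = 12905.2, q = 33306.4.
Δq = 33306.4 − 29926 = +3380.40.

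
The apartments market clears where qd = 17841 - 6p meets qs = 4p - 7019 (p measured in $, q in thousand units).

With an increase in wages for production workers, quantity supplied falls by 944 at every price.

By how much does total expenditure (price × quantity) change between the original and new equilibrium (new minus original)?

Before the shock: 17841 - 6p = 4p - 7019 ⇒ 24860 = 10p ⇒ p = 2486, q = 2925.
With the change applied: demand qd = 17841 - 6p, supply qs = 4p - 7963.
Clearing the new market: 17841 - 6p = 4p - 7963, so p = 2580.4 and q = 2358.6.
Expenditure moves from 2486×2925 = 7271550 to 2580.4×2358.6 = 6086131.44; change = -1185418.56.

-1185418.56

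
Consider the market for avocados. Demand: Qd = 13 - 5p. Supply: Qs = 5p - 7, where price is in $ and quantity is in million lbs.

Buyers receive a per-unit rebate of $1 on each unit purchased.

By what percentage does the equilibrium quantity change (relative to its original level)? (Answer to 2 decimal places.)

+83.33

Before the shock: 13 - 5p = 5p - 7 ⇒ 20 = 10p ⇒ p = 2, Q = 3.
Since buyers' out-of-pocket price is the market price minus the rebate, the effective demand curve becomes Qd = 18 - 5p.
Setting them equal: 18 - 5p = 5p - 7 → 25 = 10p, so p = 2.5 and Q = 5.5.
%ΔQ = (5.5 − 3) / 3 × 100 = +83.33%.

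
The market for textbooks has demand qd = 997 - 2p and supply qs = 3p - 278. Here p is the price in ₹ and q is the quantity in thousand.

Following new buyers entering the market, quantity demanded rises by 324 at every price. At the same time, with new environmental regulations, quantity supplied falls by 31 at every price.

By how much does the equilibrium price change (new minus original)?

Original equilibrium: 997 - 2p = 3p - 278 gives 1275 = 5p, so p = 255 and q = 487.
The shock moves the curves to qd = 1321 - 2p and qs = 3p - 309.
Clearing the new market: 1321 - 2p = 3p - 309, so p = 326 and q = 669.
Δp = 326 − 255 = +71.

+71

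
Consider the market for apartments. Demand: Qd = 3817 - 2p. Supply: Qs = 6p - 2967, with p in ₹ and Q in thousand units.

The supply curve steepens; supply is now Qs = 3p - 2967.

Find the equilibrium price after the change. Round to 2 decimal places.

1356.80

Original equilibrium: 3817 - 2p = 6p - 2967 gives 6784 = 8p, so p = 848 and Q = 2121.
The new curves are Qd = 3817 - 2p (demand) and Qs = 3p - 2967 (supply).
Setting them equal: 3817 - 2p = 3p - 2967 → 6784 = 5p, so p = 1356.8 and Q = 1103.4.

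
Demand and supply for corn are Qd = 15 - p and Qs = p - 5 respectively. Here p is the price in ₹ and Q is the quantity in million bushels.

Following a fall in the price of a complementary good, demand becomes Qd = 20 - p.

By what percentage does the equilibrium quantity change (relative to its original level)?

Initially, 15 - p = p - 5, so 20 = 2p and p = 10, Q = 5.
The shock moves the curves to Qd = 20 - p and Qs = p - 5.
Equate the new curves: 20 - p = p - 5, giving 25 = 2p, p = 12.5, Q = 7.5.
%ΔQ = (7.5 − 5) / 5 × 100 = +50%.

+50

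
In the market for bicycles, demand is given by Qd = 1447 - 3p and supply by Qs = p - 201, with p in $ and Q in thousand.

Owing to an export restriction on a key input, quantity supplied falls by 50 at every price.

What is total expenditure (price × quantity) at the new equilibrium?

Before the shock: 1447 - 3p = p - 201 ⇒ 1648 = 4p ⇒ p = 412, Q = 211.
After the shift, demand is Qd = 1447 - 3p and supply is Qs = p - 251.
Setting them equal: 1447 - 3p = p - 251 → 1698 = 4p, so p = 424.5 and Q = 173.5.
New expenditure = 424.5 × 173.5 = 73650.75.

73650.75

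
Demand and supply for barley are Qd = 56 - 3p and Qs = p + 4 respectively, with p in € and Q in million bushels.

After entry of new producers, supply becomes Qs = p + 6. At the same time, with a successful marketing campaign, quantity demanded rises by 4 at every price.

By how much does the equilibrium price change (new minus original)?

+0.5

Original equilibrium: 56 - 3p = p + 4 gives 52 = 4p, so p = 13 and Q = 17.
The new curves are Qd = 60 - 3p (demand) and Qs = p + 6 (supply).
Equate the new curves: 60 - 3p = p + 6, giving 54 = 4p, p = 13.5, Q = 19.5.
Δp = 13.5 − 13 = +0.5.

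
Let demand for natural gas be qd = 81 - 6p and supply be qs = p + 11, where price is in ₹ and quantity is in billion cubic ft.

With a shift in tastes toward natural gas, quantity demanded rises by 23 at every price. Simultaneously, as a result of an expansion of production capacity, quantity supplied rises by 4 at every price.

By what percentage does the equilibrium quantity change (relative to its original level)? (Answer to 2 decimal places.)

+31.97

Initially, 81 - 6p = p + 11, so 70 = 7p and p = 10, q = 21.
With the change applied: demand qd = 104 - 6p, supply qs = p + 15.
New equilibrium: 104 - 6p = p + 15 ⇒ 89 = 7p ⇒ p = 89/7 ≈ 12.7143, q = 194/7 ≈ 27.7143.
%Δq = (27.7143 − 21) / 21 × 100 = +31.97%.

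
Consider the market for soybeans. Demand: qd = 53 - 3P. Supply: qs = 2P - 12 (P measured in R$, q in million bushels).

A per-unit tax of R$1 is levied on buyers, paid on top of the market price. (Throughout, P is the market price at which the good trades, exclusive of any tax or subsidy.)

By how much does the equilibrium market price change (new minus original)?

-0.6

Original equilibrium: 53 - 3P = 2P - 12 gives 65 = 5P, so P = 13 and q = 14.
Since buyers pay the price plus the tax, the effective demand curve becomes qd = 50 - 3P.
Equate the new curves: 50 - 3P = 2P - 12, giving 62 = 5P, P = 12.4, q = 12.8.
ΔP = 12.4 − 13 = -0.6.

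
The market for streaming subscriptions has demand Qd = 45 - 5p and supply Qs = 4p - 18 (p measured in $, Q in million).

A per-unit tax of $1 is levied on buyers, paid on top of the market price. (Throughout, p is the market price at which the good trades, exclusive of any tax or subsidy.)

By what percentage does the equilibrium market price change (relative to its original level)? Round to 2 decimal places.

Initially, 45 - 5p = 4p - 18, so 63 = 9p and p = 7, Q = 10.
Since buyers pay the price plus the tax, the effective demand curve becomes Qd = 40 - 5p.
Clearing the new market: 40 - 5p = 4p - 18, so p = 58/9 ≈ 6.4444 and Q = 70/9 ≈ 7.7778.
%Δp = (6.4444 − 7) / 7 × 100 = -7.94%.

-7.94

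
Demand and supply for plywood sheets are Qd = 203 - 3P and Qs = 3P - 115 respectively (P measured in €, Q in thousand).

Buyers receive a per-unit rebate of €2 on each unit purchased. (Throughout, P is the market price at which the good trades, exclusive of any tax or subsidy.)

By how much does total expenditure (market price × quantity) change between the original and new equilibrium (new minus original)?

+206

Before the shock: 203 - 3P = 3P - 115 ⇒ 318 = 6P ⇒ P = 53, Q = 44.
Since buyers' out-of-pocket price is the market price minus the rebate, the effective demand curve becomes Qd = 209 - 3P.
New equilibrium: 209 - 3P = 3P - 115 ⇒ 324 = 6P ⇒ P = 54, Q = 47.
Expenditure moves from 53×44 = 2332 to 54×47 = 2538; change = +206.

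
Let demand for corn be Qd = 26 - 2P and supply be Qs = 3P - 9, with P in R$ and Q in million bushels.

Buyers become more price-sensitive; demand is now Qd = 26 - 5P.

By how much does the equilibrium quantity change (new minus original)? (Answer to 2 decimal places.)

-7.88

Before the shock: 26 - 2P = 3P - 9 ⇒ 35 = 5P ⇒ P = 7, Q = 12.
The new curves are Qd = 26 - 5P (demand) and Qs = 3P - 9 (supply).
Setting them equal: 26 - 5P = 3P - 9 → 35 = 8P, so P = 4.375 and Q = 4.125.
ΔQ = 4.125 − 12 = -7.88.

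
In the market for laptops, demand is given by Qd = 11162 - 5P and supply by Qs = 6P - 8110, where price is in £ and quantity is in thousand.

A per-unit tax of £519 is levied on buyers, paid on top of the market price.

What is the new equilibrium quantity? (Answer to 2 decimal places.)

Solve the original market: 11162 - 5P = 6P - 8110, hence P = 1752 and Q = 2402.
Since buyers pay the price plus the tax, the effective demand curve becomes Qd = 8567 - 5P.
Clearing the new market: 8567 - 5P = 6P - 8110, so P = 16677/11 ≈ 1516.0909 and Q = 10852/11 ≈ 986.5455.

986.55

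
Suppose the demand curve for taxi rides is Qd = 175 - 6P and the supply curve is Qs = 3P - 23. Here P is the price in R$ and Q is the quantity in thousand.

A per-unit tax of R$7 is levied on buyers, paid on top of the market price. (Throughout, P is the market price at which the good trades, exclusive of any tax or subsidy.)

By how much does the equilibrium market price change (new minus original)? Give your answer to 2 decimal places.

Solve the original market: 175 - 6P = 3P - 23, hence P = 22 and Q = 43.
Since buyers pay the price plus the tax, the effective demand curve becomes Qd = 133 - 6P.
Setting them equal: 133 - 6P = 3P - 23 → 156 = 9P, so P = 52/3 ≈ 17.3333 and Q = 29.
ΔP = 17.3333 − 22 = -4.67.

-4.67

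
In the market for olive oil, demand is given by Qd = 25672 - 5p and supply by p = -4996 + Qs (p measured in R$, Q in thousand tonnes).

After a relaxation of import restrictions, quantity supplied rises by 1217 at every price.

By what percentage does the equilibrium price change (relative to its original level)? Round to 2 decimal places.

-5.89

Before the shock: 25672 - 5p = p + 4996 ⇒ 20676 = 6p ⇒ p = 3446, Q = 8442.
After the shift, demand is Qd = 25672 - 5p and supply is Qs = p + 6213.
Clearing the new market: 25672 - 5p = p + 6213, so p = 19459/6 ≈ 3243.1667 and Q = 56737/6 ≈ 9456.1667.
%Δp = (3243.1667 − 3446) / 3446 × 100 = -5.89%.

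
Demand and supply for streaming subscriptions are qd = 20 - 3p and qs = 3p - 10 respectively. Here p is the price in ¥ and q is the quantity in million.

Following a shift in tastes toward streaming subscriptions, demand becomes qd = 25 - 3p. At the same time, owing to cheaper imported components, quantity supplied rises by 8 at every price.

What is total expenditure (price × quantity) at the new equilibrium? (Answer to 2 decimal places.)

51.75

Original equilibrium: 20 - 3p = 3p - 10 gives 30 = 6p, so p = 5 and q = 5.
The shock moves the curves to qd = 25 - 3p and qs = 3p - 2.
Clearing the new market: 25 - 3p = 3p - 2, so p = 4.5 and q = 11.5.
New expenditure = 4.5 × 11.5 = 51.75.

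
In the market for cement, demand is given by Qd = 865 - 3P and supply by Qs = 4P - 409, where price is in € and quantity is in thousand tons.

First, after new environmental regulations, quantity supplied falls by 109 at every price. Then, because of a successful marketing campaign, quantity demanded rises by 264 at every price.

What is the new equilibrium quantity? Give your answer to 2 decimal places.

423.14

Original equilibrium: 865 - 3P = 4P - 409 gives 1274 = 7P, so P = 182 and Q = 319.
After the shift, demand is Qd = 1129 - 3P and supply is Qs = 4P - 518.
New equilibrium: 1129 - 3P = 4P - 518 ⇒ 1647 = 7P ⇒ P = 1647/7 ≈ 235.2857, Q = 2962/7 ≈ 423.1429.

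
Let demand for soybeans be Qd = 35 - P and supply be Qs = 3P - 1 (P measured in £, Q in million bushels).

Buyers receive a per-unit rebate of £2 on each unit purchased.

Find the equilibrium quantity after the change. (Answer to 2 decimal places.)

Initially, 35 - P = 3P - 1, so 36 = 4P and P = 9, Q = 26.
Since buyers' out-of-pocket price is the market price minus the rebate, the effective demand curve becomes Qd = 37 - P.
Equate the new curves: 37 - P = 3P - 1, giving 38 = 4P, P = 9.5, Q = 27.5.

27.50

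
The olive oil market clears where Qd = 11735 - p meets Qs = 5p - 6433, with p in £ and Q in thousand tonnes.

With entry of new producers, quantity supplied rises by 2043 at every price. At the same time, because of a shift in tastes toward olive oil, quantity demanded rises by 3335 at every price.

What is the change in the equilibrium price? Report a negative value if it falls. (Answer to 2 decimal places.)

Before the shock: 11735 - p = 5p - 6433 ⇒ 18168 = 6p ⇒ p = 3028, Q = 8707.
The shock moves the curves to Qd = 15070 - p and Qs = 5p - 4390.
New equilibrium: 15070 - p = 5p - 4390 ⇒ 19460 = 6p ⇒ p = 9730/3 ≈ 3243.3333, Q = 35480/3 ≈ 11826.6667.
Δp = 3243.3333 − 3028 = +215.33.

+215.33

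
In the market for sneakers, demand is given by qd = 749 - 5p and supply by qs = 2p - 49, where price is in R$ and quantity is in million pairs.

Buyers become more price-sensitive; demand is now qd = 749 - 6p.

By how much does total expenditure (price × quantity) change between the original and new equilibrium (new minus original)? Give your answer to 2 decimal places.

-5393.63

Solve the original market: 749 - 5p = 2p - 49, hence p = 114 and q = 179.
After the shift, demand is qd = 749 - 6p and supply is qs = 2p - 49.
Equate the new curves: 749 - 6p = 2p - 49, giving 798 = 8p, p = 99.75, q = 150.5.
Expenditure moves from 114×179 = 20406 to 99.75×150.5 = 15012.375; change = -5393.63.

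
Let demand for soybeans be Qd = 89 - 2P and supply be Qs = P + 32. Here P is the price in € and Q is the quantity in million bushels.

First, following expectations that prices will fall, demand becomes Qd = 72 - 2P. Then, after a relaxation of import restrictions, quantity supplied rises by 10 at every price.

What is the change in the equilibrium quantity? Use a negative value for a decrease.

Initially, 89 - 2P = P + 32, so 57 = 3P and P = 19, Q = 51.
After the shift, demand is Qd = 72 - 2P and supply is Qs = P + 42.
Equate the new curves: 72 - 2P = P + 42, giving 30 = 3P, P = 10, Q = 52.
ΔQ = 52 − 51 = +1.

+1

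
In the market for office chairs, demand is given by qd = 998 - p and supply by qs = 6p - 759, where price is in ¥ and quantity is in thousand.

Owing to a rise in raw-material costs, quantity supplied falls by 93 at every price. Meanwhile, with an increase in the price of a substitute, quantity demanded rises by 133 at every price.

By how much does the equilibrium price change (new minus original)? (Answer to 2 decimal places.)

+32.29

Solve the original market: 998 - p = 6p - 759, hence p = 251 and q = 747.
The new curves are qd = 1131 - p (demand) and qs = 6p - 852 (supply).
Equate the new curves: 1131 - p = 6p - 852, giving 1983 = 7p, p = 1983/7 ≈ 283.2857, q = 5934/7 ≈ 847.7143.
Δp = 283.2857 − 251 = +32.29.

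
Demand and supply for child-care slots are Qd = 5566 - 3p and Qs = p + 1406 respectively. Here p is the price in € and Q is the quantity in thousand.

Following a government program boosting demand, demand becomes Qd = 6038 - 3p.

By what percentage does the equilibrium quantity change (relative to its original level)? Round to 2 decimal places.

Solve the original market: 5566 - 3p = p + 1406, hence p = 1040 and Q = 2446.
The new curves are Qd = 6038 - 3p (demand) and Qs = p + 1406 (supply).
Setting them equal: 6038 - 3p = p + 1406 → 4632 = 4p, so p = 1158 and Q = 2564.
%ΔQ = (2564 − 2446) / 2446 × 100 = +4.82%.

+4.82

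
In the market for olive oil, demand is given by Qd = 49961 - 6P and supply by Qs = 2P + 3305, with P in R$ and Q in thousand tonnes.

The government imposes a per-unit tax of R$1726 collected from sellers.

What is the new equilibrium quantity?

Before the shock: 49961 - 6P = 2P + 3305 ⇒ 46656 = 8P ⇒ P = 5832, Q = 14969.
Since sellers keep the price net of the tax, the effective supply curve becomes Qs = 2P - 147.
Clearing the new market: 49961 - 6P = 2P - 147, so P = 6263.5 and Q = 12380.

12380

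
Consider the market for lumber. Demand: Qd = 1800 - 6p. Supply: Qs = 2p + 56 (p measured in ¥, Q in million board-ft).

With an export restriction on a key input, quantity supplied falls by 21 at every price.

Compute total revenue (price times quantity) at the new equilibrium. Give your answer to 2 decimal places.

Before the shock: 1800 - 6p = 2p + 56 ⇒ 1744 = 8p ⇒ p = 218, Q = 492.
The new curves are Qd = 1800 - 6p (demand) and Qs = 2p + 35 (supply).
Setting them equal: 1800 - 6p = 2p + 35 → 1765 = 8p, so p = 220.625 and Q = 476.25.
New expenditure = 220.625 × 476.25 = 105072.66.

105072.66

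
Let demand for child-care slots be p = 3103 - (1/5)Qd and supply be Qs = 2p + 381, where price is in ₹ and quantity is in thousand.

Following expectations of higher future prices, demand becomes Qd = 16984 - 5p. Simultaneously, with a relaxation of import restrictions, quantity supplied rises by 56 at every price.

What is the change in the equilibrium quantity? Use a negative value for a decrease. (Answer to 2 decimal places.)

+459.71

Initially, 15515 - 5p = 2p + 381, so 15134 = 7p and p = 2162, Q = 4705.
After the shift, demand is Qd = 16984 - 5p and supply is Qs = 2p + 437.
New equilibrium: 16984 - 5p = 2p + 437 ⇒ 16547 = 7p ⇒ p = 16547/7 ≈ 2363.8571, Q = 36153/7 ≈ 5164.7143.
ΔQ = 5164.7143 − 4705 = +459.71.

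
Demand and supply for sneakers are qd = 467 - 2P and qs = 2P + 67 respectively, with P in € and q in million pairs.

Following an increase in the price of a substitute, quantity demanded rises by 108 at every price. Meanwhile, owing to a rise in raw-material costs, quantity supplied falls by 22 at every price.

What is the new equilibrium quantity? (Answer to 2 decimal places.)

310.00

Original equilibrium: 467 - 2P = 2P + 67 gives 400 = 4P, so P = 100 and q = 267.
The new curves are qd = 575 - 2P (demand) and qs = 2P + 45 (supply).
New equilibrium: 575 - 2P = 2P + 45 ⇒ 530 = 4P ⇒ P = 132.5, q = 310.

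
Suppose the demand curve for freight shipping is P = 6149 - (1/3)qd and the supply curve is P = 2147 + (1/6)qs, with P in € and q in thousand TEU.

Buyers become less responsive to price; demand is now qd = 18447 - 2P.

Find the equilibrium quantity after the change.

10614.75

Before the shock: 18447 - 3P = 6P - 12882 ⇒ 31329 = 9P ⇒ P = 3481, q = 8004.
The shock moves the curves to qd = 18447 - 2P and qs = 6P - 12882.
Setting them equal: 18447 - 2P = 6P - 12882 → 31329 = 8P, so P = 3916.125 and q = 10614.75.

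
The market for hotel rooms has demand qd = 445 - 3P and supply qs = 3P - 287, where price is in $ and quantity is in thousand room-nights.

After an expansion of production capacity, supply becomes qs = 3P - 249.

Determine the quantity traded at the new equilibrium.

Original equilibrium: 445 - 3P = 3P - 287 gives 732 = 6P, so P = 122 and q = 79.
The new curves are qd = 445 - 3P (demand) and qs = 3P - 249 (supply).
New equilibrium: 445 - 3P = 3P - 249 ⇒ 694 = 6P ⇒ P = 347/3 ≈ 115.6667, q = 98.

98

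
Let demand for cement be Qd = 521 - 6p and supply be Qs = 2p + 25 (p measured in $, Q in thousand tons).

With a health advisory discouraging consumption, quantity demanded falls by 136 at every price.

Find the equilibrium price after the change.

45

Original equilibrium: 521 - 6p = 2p + 25 gives 496 = 8p, so p = 62 and Q = 149.
With the change applied: demand Qd = 385 - 6p, supply Qs = 2p + 25.
Clearing the new market: 385 - 6p = 2p + 25, so p = 45 and Q = 115.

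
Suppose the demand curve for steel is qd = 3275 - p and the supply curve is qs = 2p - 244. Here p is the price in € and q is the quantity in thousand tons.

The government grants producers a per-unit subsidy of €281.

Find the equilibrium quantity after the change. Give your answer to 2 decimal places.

Solve the original market: 3275 - p = 2p - 244, hence p = 1173 and q = 2102.
Since sellers receive the price plus the subsidy, the effective supply curve becomes qs = 2p + 318.
Setting them equal: 3275 - p = 2p + 318 → 2957 = 3p, so p = 2957/3 ≈ 985.6667 and q = 6868/3 ≈ 2289.3333.

2289.33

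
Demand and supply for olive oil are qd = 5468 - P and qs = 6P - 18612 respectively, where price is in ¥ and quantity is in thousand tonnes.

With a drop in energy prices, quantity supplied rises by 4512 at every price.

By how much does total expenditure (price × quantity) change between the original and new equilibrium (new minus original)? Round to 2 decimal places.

+494662.53

Before the shock: 5468 - P = 6P - 18612 ⇒ 24080 = 7P ⇒ P = 3440, q = 2028.
With the change applied: demand qd = 5468 - P, supply qs = 6P - 14100.
New equilibrium: 5468 - P = 6P - 14100 ⇒ 19568 = 7P ⇒ P = 19568/7 ≈ 2795.4286, q = 18708/7 ≈ 2672.5714.
Expenditure moves from 3440×2028 = 6976320 to 2795.4286×2672.5714 = 7470982.5306; change = +494662.53.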